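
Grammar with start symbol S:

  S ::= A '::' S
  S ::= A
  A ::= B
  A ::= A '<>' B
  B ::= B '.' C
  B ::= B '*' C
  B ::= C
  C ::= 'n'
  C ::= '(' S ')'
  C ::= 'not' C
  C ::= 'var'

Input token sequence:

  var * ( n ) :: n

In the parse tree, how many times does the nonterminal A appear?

3

[S [A [B [B [C var]] * [C ( [S [A [B [C n]]]] )]]] :: [S [A [B [C n]]]]]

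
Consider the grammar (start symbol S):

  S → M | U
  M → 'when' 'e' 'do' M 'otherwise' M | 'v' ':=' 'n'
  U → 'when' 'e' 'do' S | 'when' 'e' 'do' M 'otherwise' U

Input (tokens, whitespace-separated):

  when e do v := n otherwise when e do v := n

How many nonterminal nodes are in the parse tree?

6

[S [U when e do [M v := n] otherwise [U when e do [S [M v := n]]]]]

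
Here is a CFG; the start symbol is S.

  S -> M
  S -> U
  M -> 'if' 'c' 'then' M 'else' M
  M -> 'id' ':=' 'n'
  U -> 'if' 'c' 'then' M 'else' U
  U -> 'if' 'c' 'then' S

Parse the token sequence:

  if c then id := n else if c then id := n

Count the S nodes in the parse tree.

2

[S [U if c then [M id := n] else [U if c then [S [M id := n]]]]]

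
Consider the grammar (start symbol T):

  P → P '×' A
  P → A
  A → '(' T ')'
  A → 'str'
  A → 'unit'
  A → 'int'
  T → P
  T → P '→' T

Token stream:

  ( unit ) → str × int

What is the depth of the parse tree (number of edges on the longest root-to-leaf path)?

6

[T [P [A ( [T [P [A unit]]] )]] → [T [P [P [A str]] × [A int]]]]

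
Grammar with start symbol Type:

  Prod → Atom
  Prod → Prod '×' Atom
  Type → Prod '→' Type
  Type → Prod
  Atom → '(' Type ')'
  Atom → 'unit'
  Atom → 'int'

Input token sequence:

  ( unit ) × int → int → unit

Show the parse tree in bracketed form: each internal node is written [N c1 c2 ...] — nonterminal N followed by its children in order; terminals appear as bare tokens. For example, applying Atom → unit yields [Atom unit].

Type
Prod → Type
Prod × Atom → Type
Atom × Atom → Type
( Type ) × Atom → Type
( Prod ) × Atom → Type
( Atom ) × Atom → Type
( unit ) × Atom → Type
( unit ) × int → Type
( unit ) × int → Prod → Type
( unit ) × int → Atom → Type
( unit ) × int → int → Type
( unit ) × int → int → Prod
( unit ) × int → int → Atom
( unit ) × int → int → unit

[Type [Prod [Prod [Atom ( [Type [Prod [Atom unit]]] )]] × [Atom int]] → [Type [Prod [Atom int]] → [Type [Prod [Atom unit]]]]]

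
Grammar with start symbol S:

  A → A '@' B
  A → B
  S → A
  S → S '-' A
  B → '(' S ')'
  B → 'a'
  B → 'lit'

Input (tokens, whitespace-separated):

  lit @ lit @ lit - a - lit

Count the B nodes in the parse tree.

5

[S [S [S [A [A [A [B lit]] @ [B lit]] @ [B lit]]] - [A [B a]]] - [A [B lit]]]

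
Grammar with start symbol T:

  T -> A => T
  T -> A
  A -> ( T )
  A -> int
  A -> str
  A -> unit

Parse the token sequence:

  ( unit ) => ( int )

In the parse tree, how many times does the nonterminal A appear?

[T [A ( [T [A unit]] )] => [T [A ( [T [A int]] )]]]

4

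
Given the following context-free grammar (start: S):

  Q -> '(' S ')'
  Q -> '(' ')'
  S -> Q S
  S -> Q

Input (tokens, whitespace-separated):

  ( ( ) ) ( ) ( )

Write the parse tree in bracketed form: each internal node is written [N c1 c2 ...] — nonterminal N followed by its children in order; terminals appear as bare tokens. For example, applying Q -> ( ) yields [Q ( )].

[S [Q ( [S [Q ( )]] )] [S [Q ( )] [S [Q ( )]]]]

S
Q S
( S ) S
( Q ) S
( ( ) ) S
( ( ) ) Q S
( ( ) ) ( ) S
( ( ) ) ( ) Q
( ( ) ) ( ) ( )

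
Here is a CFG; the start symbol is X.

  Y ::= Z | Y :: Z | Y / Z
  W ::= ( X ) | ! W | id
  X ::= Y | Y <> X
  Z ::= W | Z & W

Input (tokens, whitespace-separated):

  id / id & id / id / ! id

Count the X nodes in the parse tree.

[X [Y [Y [Y [Y [Z [W id]]] / [Z [Z [W id]] & [W id]]] / [Z [W id]]] / [Z [W ! [W id]]]]]

1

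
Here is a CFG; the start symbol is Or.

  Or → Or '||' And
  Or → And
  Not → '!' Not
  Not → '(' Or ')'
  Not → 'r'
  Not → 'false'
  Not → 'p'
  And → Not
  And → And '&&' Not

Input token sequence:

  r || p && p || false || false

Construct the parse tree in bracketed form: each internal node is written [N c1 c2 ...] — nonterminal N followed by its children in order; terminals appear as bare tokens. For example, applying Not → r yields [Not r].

[Or [Or [Or [Or [And [Not r]]] || [And [And [Not p]] && [Not p]]] || [And [Not false]]] || [And [Not false]]]

Or
Or || And
Or || And || And
Or || And || And || And
And || And || And || And
Not || And || And || And
r || And || And || And
r || And && Not || And || And
r || Not && Not || And || And
r || p && Not || And || And
r || p && p || And || And
r || p && p || Not || And
r || p && p || false || And
r || p && p || false || Not
r || p && p || false || false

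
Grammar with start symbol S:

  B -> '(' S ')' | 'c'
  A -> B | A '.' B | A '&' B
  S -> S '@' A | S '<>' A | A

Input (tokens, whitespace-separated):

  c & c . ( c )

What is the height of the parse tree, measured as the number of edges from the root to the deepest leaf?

[S [A [A [A [B c]] & [B c]] . [B ( [S [A [B c]]] )]]]

6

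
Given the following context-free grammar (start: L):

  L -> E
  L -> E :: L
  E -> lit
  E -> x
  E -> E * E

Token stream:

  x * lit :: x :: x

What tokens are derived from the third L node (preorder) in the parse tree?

x

[L [E [E x] * [E lit]] :: [L [E x] :: [L [E x]]]]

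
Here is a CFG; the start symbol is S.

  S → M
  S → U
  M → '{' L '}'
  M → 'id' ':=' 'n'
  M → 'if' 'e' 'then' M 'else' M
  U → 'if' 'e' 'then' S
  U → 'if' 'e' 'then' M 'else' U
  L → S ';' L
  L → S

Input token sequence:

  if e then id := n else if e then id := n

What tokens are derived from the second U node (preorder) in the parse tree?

[S [U if e then [M id := n] else [U if e then [S [M id := n]]]]]

if e then id := n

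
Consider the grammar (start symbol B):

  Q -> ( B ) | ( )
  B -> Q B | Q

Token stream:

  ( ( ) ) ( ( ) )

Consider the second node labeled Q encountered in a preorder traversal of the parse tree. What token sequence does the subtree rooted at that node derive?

( )

[B [Q ( [B [Q ( )]] )] [B [Q ( [B [Q ( )]] )]]]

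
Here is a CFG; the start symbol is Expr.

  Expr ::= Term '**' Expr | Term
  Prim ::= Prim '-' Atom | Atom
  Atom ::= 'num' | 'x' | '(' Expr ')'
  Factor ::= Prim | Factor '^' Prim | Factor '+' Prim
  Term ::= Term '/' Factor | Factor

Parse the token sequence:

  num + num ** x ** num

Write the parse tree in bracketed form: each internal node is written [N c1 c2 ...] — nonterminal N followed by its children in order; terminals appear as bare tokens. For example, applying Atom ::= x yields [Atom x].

Expr
Term ** Expr
Factor ** Expr
Factor + Prim ** Expr
Prim + Prim ** Expr
Atom + Prim ** Expr
num + Prim ** Expr
num + Atom ** Expr
num + num ** Expr
num + num ** Term ** Expr
num + num ** Factor ** Expr
num + num ** Prim ** Expr
num + num ** Atom ** Expr
num + num ** x ** Expr
num + num ** x ** Term
num + num ** x ** Factor
num + num ** x ** Prim
num + num ** x ** Atom
num + num ** x ** num

[Expr [Term [Factor [Factor [Prim [Atom num]]] + [Prim [Atom num]]]] ** [Expr [Term [Factor [Prim [Atom x]]]] ** [Expr [Term [Factor [Prim [Atom num]]]]]]]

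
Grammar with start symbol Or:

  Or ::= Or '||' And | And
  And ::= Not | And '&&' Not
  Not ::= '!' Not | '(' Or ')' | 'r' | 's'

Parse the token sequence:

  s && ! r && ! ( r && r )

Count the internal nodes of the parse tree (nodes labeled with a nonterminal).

14

[Or [And [And [And [Not s]] && [Not ! [Not r]]] && [Not ! [Not ( [Or [And [And [Not r]] && [Not r]]] )]]]]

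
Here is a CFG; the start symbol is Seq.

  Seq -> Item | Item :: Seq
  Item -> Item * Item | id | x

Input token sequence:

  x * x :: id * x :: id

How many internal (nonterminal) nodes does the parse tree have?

[Seq [Item [Item x] * [Item x]] :: [Seq [Item [Item id] * [Item x]] :: [Seq [Item id]]]]

10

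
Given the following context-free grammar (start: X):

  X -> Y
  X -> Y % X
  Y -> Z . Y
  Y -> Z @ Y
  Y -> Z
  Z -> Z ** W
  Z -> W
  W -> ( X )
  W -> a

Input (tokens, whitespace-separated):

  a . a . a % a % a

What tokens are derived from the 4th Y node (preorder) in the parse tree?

a

[X [Y [Z [W a]] . [Y [Z [W a]] . [Y [Z [W a]]]]] % [X [Y [Z [W a]]] % [X [Y [Z [W a]]]]]]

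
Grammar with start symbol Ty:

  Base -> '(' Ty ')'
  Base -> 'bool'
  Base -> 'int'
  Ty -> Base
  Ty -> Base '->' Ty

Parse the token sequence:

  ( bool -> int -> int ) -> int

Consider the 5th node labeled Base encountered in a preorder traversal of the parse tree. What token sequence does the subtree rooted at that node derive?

[Ty [Base ( [Ty [Base bool] -> [Ty [Base int] -> [Ty [Base int]]]] )] -> [Ty [Base int]]]

int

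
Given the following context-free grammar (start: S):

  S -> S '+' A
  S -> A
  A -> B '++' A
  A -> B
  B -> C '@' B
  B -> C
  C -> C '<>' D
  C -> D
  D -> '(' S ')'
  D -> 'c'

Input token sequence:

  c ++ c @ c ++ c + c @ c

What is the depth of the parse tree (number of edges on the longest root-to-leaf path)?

8

[S [S [A [B [C [D c]]] ++ [A [B [C [D c]] @ [B [C [D c]]]] ++ [A [B [C [D c]]]]]]] + [A [B [C [D c]] @ [B [C [D c]]]]]]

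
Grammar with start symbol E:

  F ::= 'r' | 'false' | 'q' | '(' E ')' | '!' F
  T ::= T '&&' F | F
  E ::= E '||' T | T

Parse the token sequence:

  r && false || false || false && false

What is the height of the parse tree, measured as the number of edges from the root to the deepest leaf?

[E [E [E [T [T [F r]] && [F false]]] || [T [F false]]] || [T [T [F false]] && [F false]]]

6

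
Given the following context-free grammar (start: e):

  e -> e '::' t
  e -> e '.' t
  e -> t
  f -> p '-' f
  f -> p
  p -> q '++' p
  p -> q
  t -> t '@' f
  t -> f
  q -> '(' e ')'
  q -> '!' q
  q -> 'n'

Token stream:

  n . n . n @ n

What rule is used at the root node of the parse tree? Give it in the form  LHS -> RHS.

e -> e '.' t

[e [e [e [t [f [p [q n]]]]] . [t [f [p [q n]]]]] . [t [t [f [p [q n]]]] @ [f [p [q n]]]]]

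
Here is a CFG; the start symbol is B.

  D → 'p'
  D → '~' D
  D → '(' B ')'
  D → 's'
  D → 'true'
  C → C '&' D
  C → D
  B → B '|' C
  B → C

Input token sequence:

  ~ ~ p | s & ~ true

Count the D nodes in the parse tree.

6

[B [B [C [D ~ [D ~ [D p]]]]] | [C [C [D s]] & [D ~ [D true]]]]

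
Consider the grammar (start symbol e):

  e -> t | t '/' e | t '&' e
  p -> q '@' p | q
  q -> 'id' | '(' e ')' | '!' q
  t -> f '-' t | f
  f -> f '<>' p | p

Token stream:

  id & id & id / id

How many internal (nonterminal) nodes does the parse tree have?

20

[e [t [f [p [q id]]]] & [e [t [f [p [q id]]]] & [e [t [f [p [q id]]]] / [e [t [f [p [q id]]]]]]]]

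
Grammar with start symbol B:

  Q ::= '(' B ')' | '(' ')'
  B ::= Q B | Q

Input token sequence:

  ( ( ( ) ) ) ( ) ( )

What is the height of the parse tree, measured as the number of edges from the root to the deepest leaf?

[B [Q ( [B [Q ( [B [Q ( )]] )]] )] [B [Q ( )] [B [Q ( )]]]]

6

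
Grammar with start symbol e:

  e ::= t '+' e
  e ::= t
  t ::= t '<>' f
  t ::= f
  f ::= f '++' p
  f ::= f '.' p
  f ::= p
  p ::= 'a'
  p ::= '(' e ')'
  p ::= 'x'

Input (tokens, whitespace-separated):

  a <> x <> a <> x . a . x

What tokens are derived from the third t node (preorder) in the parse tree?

[e [t [t [t [t [f [p a]]] <> [f [p x]]] <> [f [p a]]] <> [f [f [f [p x]] . [p a]] . [p x]]]]

a <> x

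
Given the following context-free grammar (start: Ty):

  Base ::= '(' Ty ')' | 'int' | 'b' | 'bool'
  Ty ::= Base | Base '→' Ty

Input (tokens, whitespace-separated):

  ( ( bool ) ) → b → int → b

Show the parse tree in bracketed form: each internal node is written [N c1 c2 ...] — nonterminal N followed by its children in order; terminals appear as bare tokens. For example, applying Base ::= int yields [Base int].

Ty
Base → Ty
( Ty ) → Ty
( Base ) → Ty
( ( Ty ) ) → Ty
( ( Base ) ) → Ty
( ( bool ) ) → Ty
( ( bool ) ) → Base → Ty
( ( bool ) ) → b → Ty
( ( bool ) ) → b → Base → Ty
( ( bool ) ) → b → int → Ty
( ( bool ) ) → b → int → Base
( ( bool ) ) → b → int → b

[Ty [Base ( [Ty [Base ( [Ty [Base bool]] )]] )] → [Ty [Base b] → [Ty [Base int] → [Ty [Base b]]]]]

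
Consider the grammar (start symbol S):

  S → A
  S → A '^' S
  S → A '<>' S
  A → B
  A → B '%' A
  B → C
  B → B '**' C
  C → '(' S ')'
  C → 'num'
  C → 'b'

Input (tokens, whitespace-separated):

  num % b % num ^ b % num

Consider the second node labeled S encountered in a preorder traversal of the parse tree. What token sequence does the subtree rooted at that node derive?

b % num

[S [A [B [C num]] % [A [B [C b]] % [A [B [C num]]]]] ^ [S [A [B [C b]] % [A [B [C num]]]]]]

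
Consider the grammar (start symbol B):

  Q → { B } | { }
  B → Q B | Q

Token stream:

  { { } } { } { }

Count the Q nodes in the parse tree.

4

[B [Q { [B [Q { }]] }] [B [Q { }] [B [Q { }]]]]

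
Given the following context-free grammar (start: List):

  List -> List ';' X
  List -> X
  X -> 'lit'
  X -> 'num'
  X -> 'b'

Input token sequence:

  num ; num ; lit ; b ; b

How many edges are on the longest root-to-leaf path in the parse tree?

6

[List [List [List [List [List [X num]] ; [X num]] ; [X lit]] ; [X b]] ; [X b]]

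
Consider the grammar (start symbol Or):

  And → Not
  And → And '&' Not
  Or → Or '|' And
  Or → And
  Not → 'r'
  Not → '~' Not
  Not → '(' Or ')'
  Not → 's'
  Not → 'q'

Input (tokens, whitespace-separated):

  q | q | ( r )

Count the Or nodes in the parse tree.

4

[Or [Or [Or [And [Not q]]] | [And [Not q]]] | [And [Not ( [Or [And [Not r]]] )]]]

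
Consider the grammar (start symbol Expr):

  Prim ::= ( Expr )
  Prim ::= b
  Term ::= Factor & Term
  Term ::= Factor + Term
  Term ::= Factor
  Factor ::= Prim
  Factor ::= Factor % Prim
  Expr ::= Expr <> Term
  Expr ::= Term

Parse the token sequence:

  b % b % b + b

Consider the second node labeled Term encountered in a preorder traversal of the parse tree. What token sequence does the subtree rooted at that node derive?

[Expr [Term [Factor [Factor [Factor [Prim b]] % [Prim b]] % [Prim b]] + [Term [Factor [Prim b]]]]]

b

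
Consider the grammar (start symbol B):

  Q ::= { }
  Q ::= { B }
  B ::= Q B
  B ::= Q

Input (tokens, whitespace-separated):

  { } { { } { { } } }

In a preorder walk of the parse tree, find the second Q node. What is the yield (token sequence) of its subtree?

{ { } { { } } }

[B [Q { }] [B [Q { [B [Q { }] [B [Q { [B [Q { }]] }]]] }]]]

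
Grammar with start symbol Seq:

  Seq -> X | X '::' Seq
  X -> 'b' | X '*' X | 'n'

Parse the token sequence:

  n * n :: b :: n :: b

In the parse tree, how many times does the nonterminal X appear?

[Seq [X [X n] * [X n]] :: [Seq [X b] :: [Seq [X n] :: [Seq [X b]]]]]

6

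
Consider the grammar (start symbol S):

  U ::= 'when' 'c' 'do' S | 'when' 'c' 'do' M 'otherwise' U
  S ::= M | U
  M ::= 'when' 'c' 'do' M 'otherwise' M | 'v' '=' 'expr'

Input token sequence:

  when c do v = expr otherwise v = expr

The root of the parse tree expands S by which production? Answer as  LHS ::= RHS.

S ::= M

[S [M when c do [M v = expr] otherwise [M v = expr]]]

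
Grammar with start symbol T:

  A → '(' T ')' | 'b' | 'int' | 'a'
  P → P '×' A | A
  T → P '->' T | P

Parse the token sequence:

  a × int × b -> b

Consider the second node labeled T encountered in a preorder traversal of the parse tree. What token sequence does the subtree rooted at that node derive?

[T [P [P [P [A a]] × [A int]] × [A b]] -> [T [P [A b]]]]

b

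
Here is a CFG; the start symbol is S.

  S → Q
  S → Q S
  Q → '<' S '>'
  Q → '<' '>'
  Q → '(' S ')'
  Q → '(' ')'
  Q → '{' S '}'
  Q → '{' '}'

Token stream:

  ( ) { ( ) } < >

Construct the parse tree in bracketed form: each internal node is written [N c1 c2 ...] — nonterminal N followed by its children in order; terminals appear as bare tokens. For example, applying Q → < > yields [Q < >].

[S [Q ( )] [S [Q { [S [Q ( )]] }] [S [Q < >]]]]

S
Q S
( ) S
( ) Q S
( ) { S } S
( ) { Q } S
( ) { ( ) } S
( ) { ( ) } Q
( ) { ( ) } < >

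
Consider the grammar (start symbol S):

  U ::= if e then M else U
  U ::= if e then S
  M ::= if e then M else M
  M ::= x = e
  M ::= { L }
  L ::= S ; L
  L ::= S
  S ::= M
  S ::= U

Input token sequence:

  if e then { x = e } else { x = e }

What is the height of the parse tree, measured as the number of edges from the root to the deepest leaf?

[S [M if e then [M { [L [S [M x = e]]] }] else [M { [L [S [M x = e]]] }]]]

6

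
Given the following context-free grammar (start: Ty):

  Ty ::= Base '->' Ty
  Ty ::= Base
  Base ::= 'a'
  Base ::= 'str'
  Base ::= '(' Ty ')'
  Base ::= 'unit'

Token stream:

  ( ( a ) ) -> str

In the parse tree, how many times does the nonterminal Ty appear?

[Ty [Base ( [Ty [Base ( [Ty [Base a]] )]] )] -> [Ty [Base str]]]

4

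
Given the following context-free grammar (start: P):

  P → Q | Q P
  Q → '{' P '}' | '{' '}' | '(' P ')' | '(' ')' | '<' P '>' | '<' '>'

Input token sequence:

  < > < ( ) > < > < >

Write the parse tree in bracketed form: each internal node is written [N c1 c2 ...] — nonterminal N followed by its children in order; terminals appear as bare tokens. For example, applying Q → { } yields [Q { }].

P
Q P
< > P
< > Q P
< > < P > P
< > < Q > P
< > < ( ) > P
< > < ( ) > Q P
< > < ( ) > < > P
< > < ( ) > < > Q
< > < ( ) > < > < >

[P [Q < >] [P [Q < [P [Q ( )]] >] [P [Q < >] [P [Q < >]]]]]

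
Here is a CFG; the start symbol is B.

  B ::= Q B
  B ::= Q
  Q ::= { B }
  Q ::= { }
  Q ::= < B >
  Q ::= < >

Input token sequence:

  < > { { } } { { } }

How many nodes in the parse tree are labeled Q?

[B [Q < >] [B [Q { [B [Q { }]] }] [B [Q { [B [Q { }]] }]]]]

5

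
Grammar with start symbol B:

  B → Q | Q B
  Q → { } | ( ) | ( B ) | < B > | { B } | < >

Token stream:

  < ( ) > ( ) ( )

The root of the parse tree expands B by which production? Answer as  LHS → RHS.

[B [Q < [B [Q ( )]] >] [B [Q ( )] [B [Q ( )]]]]

B → Q B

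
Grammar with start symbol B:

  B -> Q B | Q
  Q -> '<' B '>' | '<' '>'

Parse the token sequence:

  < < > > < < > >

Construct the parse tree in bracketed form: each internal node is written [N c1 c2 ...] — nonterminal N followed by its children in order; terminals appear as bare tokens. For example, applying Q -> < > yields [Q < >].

B
Q B
< B > B
< Q > B
< < > > B
< < > > Q
< < > > < B >
< < > > < Q >
< < > > < < > >

[B [Q < [B [Q < >]] >] [B [Q < [B [Q < >]] >]]]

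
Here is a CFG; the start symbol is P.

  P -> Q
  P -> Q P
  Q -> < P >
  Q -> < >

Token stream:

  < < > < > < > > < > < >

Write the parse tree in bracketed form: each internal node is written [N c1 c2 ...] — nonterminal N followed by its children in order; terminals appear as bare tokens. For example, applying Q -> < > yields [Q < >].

[P [Q < [P [Q < >] [P [Q < >] [P [Q < >]]]] >] [P [Q < >] [P [Q < >]]]]

P
Q P
< P > P
< Q P > P
< < > P > P
< < > Q P > P
< < > < > P > P
< < > < > Q > P
< < > < > < > > P
< < > < > < > > Q P
< < > < > < > > < > P
< < > < > < > > < > Q
< < > < > < > > < > < >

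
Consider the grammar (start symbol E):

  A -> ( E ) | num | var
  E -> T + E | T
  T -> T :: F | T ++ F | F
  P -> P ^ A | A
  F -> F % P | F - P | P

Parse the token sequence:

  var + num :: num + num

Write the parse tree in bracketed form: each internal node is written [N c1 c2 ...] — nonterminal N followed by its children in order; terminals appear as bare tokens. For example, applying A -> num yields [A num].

[E [T [F [P [A var]]]] + [E [T [T [F [P [A num]]]] :: [F [P [A num]]]] + [E [T [F [P [A num]]]]]]]

E
T + E
F + E
P + E
A + E
var + E
var + T + E
var + T :: F + E
var + F :: F + E
var + P :: F + E
var + A :: F + E
var + num :: F + E
var + num :: P + E
var + num :: A + E
var + num :: num + E
var + num :: num + T
var + num :: num + F
var + num :: num + P
var + num :: num + A
var + num :: num + num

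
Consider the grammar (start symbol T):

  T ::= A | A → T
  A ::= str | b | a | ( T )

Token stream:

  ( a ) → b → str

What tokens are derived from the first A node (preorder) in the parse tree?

[T [A ( [T [A a]] )] → [T [A b] → [T [A str]]]]

( a )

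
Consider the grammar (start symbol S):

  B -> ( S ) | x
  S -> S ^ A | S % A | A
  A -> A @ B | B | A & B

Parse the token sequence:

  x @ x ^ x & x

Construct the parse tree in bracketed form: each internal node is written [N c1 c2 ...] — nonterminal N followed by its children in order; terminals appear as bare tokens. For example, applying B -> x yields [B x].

S
S ^ A
A ^ A
A @ B ^ A
B @ B ^ A
x @ B ^ A
x @ x ^ A
x @ x ^ A & B
x @ x ^ B & B
x @ x ^ x & B
x @ x ^ x & x

[S [S [A [A [B x]] @ [B x]]] ^ [A [A [B x]] & [B x]]]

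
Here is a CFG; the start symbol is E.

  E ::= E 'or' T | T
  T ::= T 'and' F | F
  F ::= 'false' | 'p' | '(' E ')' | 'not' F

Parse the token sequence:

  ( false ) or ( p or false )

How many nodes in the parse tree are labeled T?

[E [E [T [F ( [E [T [F false]]] )]]] or [T [F ( [E [E [T [F p]]] or [T [F false]]] )]]]

5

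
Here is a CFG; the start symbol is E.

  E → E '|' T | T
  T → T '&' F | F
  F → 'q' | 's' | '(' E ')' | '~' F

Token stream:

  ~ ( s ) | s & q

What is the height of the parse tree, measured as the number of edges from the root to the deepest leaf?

[E [E [T [F ~ [F ( [E [T [F s]]] )]]]] | [T [T [F s]] & [F q]]]

8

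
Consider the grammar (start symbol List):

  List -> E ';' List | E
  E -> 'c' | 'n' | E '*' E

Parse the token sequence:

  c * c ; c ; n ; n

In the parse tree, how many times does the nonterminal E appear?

6

[List [E [E c] * [E c]] ; [List [E c] ; [List [E n] ; [List [E n]]]]]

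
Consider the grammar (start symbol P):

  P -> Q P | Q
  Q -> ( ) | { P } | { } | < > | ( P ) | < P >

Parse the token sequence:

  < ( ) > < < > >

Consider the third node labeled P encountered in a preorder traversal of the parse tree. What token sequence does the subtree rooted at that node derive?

< < > >

[P [Q < [P [Q ( )]] >] [P [Q < [P [Q < >]] >]]]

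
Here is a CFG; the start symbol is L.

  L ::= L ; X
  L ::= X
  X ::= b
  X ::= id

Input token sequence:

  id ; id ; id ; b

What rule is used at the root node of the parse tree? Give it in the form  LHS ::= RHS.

L ::= L ; X

[L [L [L [L [X id]] ; [X id]] ; [X id]] ; [X b]]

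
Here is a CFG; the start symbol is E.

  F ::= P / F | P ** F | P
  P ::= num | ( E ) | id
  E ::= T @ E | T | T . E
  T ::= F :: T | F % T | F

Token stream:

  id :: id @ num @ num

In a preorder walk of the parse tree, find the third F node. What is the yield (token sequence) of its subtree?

[E [T [F [P id]] :: [T [F [P id]]]] @ [E [T [F [P num]]] @ [E [T [F [P num]]]]]]

num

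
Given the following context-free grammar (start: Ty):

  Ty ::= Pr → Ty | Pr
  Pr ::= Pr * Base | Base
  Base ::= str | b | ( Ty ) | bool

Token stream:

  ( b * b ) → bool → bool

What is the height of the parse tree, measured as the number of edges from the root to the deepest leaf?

[Ty [Pr [Base ( [Ty [Pr [Pr [Base b]] * [Base b]]] )]] → [Ty [Pr [Base bool]] → [Ty [Pr [Base bool]]]]]

7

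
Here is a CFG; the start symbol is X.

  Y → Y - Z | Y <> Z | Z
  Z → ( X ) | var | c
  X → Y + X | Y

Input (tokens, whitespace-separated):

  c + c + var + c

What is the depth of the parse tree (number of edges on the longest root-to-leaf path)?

6

[X [Y [Z c]] + [X [Y [Z c]] + [X [Y [Z var]] + [X [Y [Z c]]]]]]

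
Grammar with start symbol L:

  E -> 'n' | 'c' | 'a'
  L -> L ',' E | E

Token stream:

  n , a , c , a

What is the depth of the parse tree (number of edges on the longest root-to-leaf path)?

[L [L [L [L [E n]] , [E a]] , [E c]] , [E a]]

5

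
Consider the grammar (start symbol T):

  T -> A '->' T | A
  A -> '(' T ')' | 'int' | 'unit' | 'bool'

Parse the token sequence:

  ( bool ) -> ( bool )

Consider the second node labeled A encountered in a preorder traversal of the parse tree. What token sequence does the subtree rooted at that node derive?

bool

[T [A ( [T [A bool]] )] -> [T [A ( [T [A bool]] )]]]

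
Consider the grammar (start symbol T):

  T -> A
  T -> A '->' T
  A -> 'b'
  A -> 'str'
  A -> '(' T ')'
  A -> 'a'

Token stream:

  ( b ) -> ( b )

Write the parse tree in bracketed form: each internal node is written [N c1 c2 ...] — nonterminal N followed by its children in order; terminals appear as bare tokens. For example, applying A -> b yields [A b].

T
A -> T
( T ) -> T
( A ) -> T
( b ) -> T
( b ) -> A
( b ) -> ( T )
( b ) -> ( A )
( b ) -> ( b )

[T [A ( [T [A b]] )] -> [T [A ( [T [A b]] )]]]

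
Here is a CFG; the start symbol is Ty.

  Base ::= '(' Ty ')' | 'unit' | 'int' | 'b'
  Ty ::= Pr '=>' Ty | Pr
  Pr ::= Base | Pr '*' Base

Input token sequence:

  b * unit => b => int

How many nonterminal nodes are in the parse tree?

11

[Ty [Pr [Pr [Base b]] * [Base unit]] => [Ty [Pr [Base b]] => [Ty [Pr [Base int]]]]]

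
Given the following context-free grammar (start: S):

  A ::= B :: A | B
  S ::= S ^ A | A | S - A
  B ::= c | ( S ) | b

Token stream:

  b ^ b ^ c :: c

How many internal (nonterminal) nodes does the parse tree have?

11

[S [S [S [A [B b]]] ^ [A [B b]]] ^ [A [B c] :: [A [B c]]]]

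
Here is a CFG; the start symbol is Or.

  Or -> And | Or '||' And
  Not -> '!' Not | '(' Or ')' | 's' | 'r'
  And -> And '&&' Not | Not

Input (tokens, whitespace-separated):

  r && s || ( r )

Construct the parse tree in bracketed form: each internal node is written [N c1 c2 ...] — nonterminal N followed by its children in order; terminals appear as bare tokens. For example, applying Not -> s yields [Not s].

[Or [Or [And [And [Not r]] && [Not s]]] || [And [Not ( [Or [And [Not r]]] )]]]

Or
Or || And
And || And
And && Not || And
Not && Not || And
r && Not || And
r && s || And
r && s || Not
r && s || ( Or )
r && s || ( And )
r && s || ( Not )
r && s || ( r )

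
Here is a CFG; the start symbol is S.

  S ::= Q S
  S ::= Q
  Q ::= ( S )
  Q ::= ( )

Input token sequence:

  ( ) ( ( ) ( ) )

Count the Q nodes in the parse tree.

4

[S [Q ( )] [S [Q ( [S [Q ( )] [S [Q ( )]]] )]]]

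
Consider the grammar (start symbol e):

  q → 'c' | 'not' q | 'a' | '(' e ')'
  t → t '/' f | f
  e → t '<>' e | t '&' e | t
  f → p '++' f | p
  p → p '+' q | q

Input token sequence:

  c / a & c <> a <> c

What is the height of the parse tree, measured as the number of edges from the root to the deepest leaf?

[e [t [t [f [p [q c]]]] / [f [p [q a]]]] & [e [t [f [p [q c]]]] <> [e [t [f [p [q a]]]] <> [e [t [f [p [q c]]]]]]]]

8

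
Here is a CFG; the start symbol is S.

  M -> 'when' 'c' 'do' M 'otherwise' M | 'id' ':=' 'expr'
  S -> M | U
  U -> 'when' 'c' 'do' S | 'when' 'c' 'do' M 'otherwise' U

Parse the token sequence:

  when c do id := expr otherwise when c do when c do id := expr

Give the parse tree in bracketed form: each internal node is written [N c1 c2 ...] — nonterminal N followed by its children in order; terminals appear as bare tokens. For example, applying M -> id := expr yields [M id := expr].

S
U
when c do M otherwise U
when c do id := expr otherwise U
when c do id := expr otherwise when c do S
when c do id := expr otherwise when c do U
when c do id := expr otherwise when c do when c do S
when c do id := expr otherwise when c do when c do M
when c do id := expr otherwise when c do when c do id := expr

[S [U when c do [M id := expr] otherwise [U when c do [S [U when c do [S [M id := expr]]]]]]]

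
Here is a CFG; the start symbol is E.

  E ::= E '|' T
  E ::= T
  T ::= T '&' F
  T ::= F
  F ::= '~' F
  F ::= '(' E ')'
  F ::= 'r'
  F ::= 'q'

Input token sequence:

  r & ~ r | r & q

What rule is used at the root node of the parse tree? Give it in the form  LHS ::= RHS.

E ::= E '|' T

[E [E [T [T [F r]] & [F ~ [F r]]]] | [T [T [F r]] & [F q]]]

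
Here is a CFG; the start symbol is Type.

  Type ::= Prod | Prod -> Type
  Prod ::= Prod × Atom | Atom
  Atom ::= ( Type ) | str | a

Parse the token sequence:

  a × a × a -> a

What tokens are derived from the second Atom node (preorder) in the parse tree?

a

[Type [Prod [Prod [Prod [Atom a]] × [Atom a]] × [Atom a]] -> [Type [Prod [Atom a]]]]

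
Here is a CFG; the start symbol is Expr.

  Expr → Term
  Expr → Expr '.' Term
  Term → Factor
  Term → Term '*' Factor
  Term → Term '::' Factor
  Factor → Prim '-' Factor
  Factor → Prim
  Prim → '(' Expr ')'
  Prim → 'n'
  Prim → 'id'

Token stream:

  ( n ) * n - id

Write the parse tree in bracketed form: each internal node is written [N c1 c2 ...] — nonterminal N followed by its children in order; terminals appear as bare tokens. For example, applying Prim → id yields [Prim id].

[Expr [Term [Term [Factor [Prim ( [Expr [Term [Factor [Prim n]]]] )]]] * [Factor [Prim n] - [Factor [Prim id]]]]]

Expr
Term
Term * Factor
Factor * Factor
Prim * Factor
( Expr ) * Factor
( Term ) * Factor
( Factor ) * Factor
( Prim ) * Factor
( n ) * Factor
( n ) * Prim - Factor
( n ) * n - Factor
( n ) * n - Prim
( n ) * n - id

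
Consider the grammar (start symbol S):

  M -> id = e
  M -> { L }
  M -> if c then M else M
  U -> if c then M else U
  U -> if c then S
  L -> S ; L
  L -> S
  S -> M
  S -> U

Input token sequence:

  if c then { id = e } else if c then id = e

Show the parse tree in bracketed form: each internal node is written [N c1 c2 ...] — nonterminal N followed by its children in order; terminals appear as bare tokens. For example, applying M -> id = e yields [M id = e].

S
U
if c then M else U
if c then { L } else U
if c then { S } else U
if c then { M } else U
if c then { id = e } else U
if c then { id = e } else if c then S
if c then { id = e } else if c then M
if c then { id = e } else if c then id = e

[S [U if c then [M { [L [S [M id = e]]] }] else [U if c then [S [M id = e]]]]]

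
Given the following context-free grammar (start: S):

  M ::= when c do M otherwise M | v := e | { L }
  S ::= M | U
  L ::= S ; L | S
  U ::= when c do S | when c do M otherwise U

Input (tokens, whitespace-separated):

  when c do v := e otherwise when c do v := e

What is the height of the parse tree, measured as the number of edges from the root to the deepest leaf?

5

[S [U when c do [M v := e] otherwise [U when c do [S [M v := e]]]]]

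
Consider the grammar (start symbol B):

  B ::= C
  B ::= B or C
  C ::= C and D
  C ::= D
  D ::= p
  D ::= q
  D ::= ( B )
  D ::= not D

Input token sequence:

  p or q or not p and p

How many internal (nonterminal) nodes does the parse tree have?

12

[B [B [B [C [D p]]] or [C [D q]]] or [C [C [D not [D p]]] and [D p]]]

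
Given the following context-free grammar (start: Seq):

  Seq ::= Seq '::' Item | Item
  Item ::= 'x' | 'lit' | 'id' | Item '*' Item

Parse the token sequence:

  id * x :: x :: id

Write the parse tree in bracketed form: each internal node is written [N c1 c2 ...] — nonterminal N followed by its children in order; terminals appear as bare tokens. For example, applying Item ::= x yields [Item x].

[Seq [Seq [Seq [Item [Item id] * [Item x]]] :: [Item x]] :: [Item id]]

Seq
Seq :: Item
Seq :: Item :: Item
Item :: Item :: Item
Item * Item :: Item :: Item
id * Item :: Item :: Item
id * x :: Item :: Item
id * x :: x :: Item
id * x :: x :: id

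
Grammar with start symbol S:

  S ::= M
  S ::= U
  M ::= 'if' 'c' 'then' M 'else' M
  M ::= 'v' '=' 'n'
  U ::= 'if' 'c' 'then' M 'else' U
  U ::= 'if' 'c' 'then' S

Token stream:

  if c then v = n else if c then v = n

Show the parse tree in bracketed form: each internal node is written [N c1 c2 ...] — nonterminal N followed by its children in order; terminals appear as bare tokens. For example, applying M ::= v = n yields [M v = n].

[S [U if c then [M v = n] else [U if c then [S [M v = n]]]]]

S
U
if c then M else U
if c then v = n else U
if c then v = n else if c then S
if c then v = n else if c then M
if c then v = n else if c then v = n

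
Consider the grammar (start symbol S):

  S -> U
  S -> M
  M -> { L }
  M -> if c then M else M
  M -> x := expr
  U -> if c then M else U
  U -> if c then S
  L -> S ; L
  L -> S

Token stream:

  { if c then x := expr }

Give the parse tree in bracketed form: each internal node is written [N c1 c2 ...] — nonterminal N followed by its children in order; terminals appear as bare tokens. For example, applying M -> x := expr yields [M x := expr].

[S [M { [L [S [U if c then [S [M x := expr]]]]] }]]

S
M
{ L }
{ S }
{ U }
{ if c then S }
{ if c then M }
{ if c then x := expr }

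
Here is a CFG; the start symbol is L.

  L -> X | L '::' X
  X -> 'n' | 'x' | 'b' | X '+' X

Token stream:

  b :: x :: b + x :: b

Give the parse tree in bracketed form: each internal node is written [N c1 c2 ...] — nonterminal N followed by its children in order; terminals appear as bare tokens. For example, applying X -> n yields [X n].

L
L :: X
L :: X :: X
L :: X :: X :: X
X :: X :: X :: X
b :: X :: X :: X
b :: x :: X :: X
b :: x :: X + X :: X
b :: x :: b + X :: X
b :: x :: b + x :: X
b :: x :: b + x :: b

[L [L [L [L [X b]] :: [X x]] :: [X [X b] + [X x]]] :: [X b]]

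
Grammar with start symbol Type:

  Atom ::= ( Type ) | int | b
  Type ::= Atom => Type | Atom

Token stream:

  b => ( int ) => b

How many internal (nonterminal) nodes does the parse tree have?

8

[Type [Atom b] => [Type [Atom ( [Type [Atom int]] )] => [Type [Atom b]]]]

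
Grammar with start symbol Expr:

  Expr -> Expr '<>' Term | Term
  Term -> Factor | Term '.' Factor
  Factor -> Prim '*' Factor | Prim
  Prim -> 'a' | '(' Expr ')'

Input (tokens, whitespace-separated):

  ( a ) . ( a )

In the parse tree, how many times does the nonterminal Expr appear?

[Expr [Term [Term [Factor [Prim ( [Expr [Term [Factor [Prim a]]]] )]]] . [Factor [Prim ( [Expr [Term [Factor [Prim a]]]] )]]]]

3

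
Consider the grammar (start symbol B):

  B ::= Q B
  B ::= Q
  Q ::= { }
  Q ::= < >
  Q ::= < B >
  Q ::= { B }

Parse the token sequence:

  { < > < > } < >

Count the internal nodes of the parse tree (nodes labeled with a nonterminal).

[B [Q { [B [Q < >] [B [Q < >]]] }] [B [Q < >]]]

8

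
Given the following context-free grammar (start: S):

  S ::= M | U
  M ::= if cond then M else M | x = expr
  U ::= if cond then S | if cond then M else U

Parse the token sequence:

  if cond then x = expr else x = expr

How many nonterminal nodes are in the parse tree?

4

[S [M if cond then [M x = expr] else [M x = expr]]]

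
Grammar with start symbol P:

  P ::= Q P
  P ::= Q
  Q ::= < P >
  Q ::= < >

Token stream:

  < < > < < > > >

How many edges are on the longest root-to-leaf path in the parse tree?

[P [Q < [P [Q < >] [P [Q < [P [Q < >]] >]]] >]]

7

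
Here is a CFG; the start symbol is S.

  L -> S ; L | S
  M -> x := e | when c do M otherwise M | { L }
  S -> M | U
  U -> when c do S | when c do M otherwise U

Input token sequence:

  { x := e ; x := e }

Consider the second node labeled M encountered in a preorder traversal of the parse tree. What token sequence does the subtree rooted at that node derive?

[S [M { [L [S [M x := e]] ; [L [S [M x := e]]]] }]]

x := e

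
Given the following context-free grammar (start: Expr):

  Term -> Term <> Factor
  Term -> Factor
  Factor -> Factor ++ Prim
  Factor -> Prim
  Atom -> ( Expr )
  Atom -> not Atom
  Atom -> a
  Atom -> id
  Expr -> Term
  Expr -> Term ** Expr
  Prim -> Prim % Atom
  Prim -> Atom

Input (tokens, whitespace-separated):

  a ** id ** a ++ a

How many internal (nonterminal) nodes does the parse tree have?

18

[Expr [Term [Factor [Prim [Atom a]]]] ** [Expr [Term [Factor [Prim [Atom id]]]] ** [Expr [Term [Factor [Factor [Prim [Atom a]]] ++ [Prim [Atom a]]]]]]]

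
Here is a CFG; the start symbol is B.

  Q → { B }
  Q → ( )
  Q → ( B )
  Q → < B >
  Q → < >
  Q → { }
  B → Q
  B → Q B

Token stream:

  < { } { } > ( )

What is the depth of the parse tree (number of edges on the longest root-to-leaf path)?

5

[B [Q < [B [Q { }] [B [Q { }]]] >] [B [Q ( )]]]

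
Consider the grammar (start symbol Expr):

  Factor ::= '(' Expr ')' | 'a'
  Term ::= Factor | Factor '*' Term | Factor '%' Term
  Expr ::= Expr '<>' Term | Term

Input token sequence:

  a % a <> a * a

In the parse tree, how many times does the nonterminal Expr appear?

2

[Expr [Expr [Term [Factor a] % [Term [Factor a]]]] <> [Term [Factor a] * [Term [Factor a]]]]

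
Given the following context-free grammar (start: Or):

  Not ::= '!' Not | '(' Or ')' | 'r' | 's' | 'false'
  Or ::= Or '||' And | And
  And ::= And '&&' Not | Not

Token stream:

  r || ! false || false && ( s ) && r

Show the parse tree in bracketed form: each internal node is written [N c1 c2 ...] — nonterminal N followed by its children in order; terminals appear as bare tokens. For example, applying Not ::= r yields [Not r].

[Or [Or [Or [And [Not r]]] || [And [Not ! [Not false]]]] || [And [And [And [Not false]] && [Not ( [Or [And [Not s]]] )]] && [Not r]]]

Or
Or || And
Or || And || And
And || And || And
Not || And || And
r || And || And
r || Not || And
r || ! Not || And
r || ! false || And
r || ! false || And && Not
r || ! false || And && Not && Not
r || ! false || Not && Not && Not
r || ! false || false && Not && Not
r || ! false || false && ( Or ) && Not
r || ! false || false && ( And ) && Not
r || ! false || false && ( Not ) && Not
r || ! false || false && ( s ) && Not
r || ! false || false && ( s ) && r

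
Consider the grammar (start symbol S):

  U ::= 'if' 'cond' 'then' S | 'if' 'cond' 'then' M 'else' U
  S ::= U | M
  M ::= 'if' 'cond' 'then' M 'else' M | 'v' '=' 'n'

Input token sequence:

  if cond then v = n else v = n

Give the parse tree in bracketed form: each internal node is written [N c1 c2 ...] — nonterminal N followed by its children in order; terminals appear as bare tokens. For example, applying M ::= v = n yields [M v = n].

[S [M if cond then [M v = n] else [M v = n]]]

S
M
if cond then M else M
if cond then v = n else M
if cond then v = n else v = n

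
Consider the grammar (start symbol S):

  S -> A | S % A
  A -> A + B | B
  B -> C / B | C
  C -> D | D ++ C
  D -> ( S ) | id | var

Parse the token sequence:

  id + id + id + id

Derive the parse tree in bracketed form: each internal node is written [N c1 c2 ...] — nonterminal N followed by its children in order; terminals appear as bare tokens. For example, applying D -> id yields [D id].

[S [A [A [A [A [B [C [D id]]]] + [B [C [D id]]]] + [B [C [D id]]]] + [B [C [D id]]]]]

S
A
A + B
A + B + B
A + B + B + B
B + B + B + B
C + B + B + B
D + B + B + B
id + B + B + B
id + C + B + B
id + D + B + B
id + id + B + B
id + id + C + B
id + id + D + B
id + id + id + B
id + id + id + C
id + id + id + D
id + id + id + id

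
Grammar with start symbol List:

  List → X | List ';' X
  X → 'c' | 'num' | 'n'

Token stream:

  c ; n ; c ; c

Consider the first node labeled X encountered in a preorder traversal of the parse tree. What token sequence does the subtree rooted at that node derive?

[List [List [List [List [X c]] ; [X n]] ; [X c]] ; [X c]]

c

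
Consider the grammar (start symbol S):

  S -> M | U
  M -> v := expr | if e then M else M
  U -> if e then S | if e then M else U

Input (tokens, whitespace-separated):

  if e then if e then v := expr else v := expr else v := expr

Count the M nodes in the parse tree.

5

[S [M if e then [M if e then [M v := expr] else [M v := expr]] else [M v := expr]]]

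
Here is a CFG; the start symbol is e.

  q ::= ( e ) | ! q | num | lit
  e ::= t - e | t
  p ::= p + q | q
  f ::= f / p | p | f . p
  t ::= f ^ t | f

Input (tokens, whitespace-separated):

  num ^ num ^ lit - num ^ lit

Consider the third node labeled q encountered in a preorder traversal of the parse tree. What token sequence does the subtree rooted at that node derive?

lit

[e [t [f [p [q num]]] ^ [t [f [p [q num]]] ^ [t [f [p [q lit]]]]]] - [e [t [f [p [q num]]] ^ [t [f [p [q lit]]]]]]]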